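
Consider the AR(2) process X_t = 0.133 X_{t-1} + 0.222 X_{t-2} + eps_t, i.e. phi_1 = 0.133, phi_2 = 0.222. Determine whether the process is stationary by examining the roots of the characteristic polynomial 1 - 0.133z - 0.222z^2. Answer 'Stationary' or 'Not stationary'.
\text{Stationary}

The AR(p) characteristic polynomial is P(z) = 1 - 0.133z - 0.222z^2.
Stationarity requires all roots to lie outside the unit circle, i.e. |z| > 1 for every root.
Set 1 + (-0.133) z + (-0.222) z^2 = 0, i.e. a z^2 + b z + c = 0 with a = -0.222, b = -0.133, c = 1.
Discriminant D = b^2 - 4ac = (-0.133)^2 - 4*(-0.222)*1 = 0.017689 - (-0.888) = 0.905689.
D >= 0, so the roots are real: z = (-b +/- sqrt(D)) / (2a) = (0.133 +/- 0.951677) / (-0.444).
  z_1 = (0.133 + 0.951677) / (-0.444) = -2.443,   |z_1| = 2.443.
  z_2 = (0.133 - 0.951677) / (-0.444) = 1.8439,   |z_2| = 1.8439.
Moduli of all roots: 2.4430, 1.8439.
All moduli strictly greater than 1? Yes.
Verdict: Stationary.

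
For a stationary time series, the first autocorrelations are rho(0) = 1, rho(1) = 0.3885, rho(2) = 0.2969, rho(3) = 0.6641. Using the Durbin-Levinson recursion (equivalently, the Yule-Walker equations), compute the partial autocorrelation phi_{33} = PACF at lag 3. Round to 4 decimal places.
\phi_{33} = 0.6090

The PACF at lag k is phi_{kk}, the last component of the solution
to the Yule-Walker system G_k phi = r_k where
  (G_k)_{ij} = rho(|i - j|), (r_k)_i = rho(i), i,j = 1..k.
Equivalently, Durbin-Levinson gives phi_{kk} iteratively:
  phi_{11} = rho(1)
  phi_{kk} = [rho(k) - sum_{j=1..k-1} phi_{k-1,j} rho(k-j)]
            / [1 - sum_{j=1..k-1} phi_{k-1,j} rho(j)],
  phi_{k,j} = phi_{k-1,j} - phi_{kk} phi_{k-1,k-j},  j = 1..k-1.
Step k = 1:
  phi_11 = rho(1) = 0.3885.
Step k = 2:
  phi_22 = [rho(2) - phi_11 rho(1)] / [1 - phi_11 rho(1)] = [0.2969 - (0.3885)(0.3885)] / [1 - (0.3885)(0.3885)]
         = 0.14596775 / 0.84906775 = 0.171915.
  Update: phi_21 = phi_11 - phi_22 phi_11 = 0.3885 - (0.171915)(0.3885) = 0.321711.
Step k = 3:
  phi_33 = [rho(3) - phi_21 rho(2) - phi_22 rho(1)] / [1 - phi_21 rho(1) - phi_22 rho(2)]
    numerator   = 0.6641 - (0.321711)(0.2969) - (0.171915)(0.3885) = 0.50179493
    denominator = 1 - (0.321711)(0.3885) - (0.171915)(0.2969) = 0.82397366
  phi_33 = 0.50179493 / 0.82397366 = 0.609.
Therefore phi_{33} = 0.6090.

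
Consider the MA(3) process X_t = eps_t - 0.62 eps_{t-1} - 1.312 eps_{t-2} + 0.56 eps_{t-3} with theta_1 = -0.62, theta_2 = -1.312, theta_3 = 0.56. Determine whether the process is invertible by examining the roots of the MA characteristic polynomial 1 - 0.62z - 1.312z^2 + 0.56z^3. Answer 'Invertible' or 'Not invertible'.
\text{Not invertible}

The MA(q) characteristic polynomial is P(z) = 1 - 0.62z - 1.312z^2 + 0.56z^3.
Invertibility requires all roots to lie outside the unit circle, i.e. |z| > 1 for every root.
Degree 3: look for a simple real root z0 first, then factor out (1 - z/z0) and solve the remaining quadratic.
Testing z0 = 2.5: P(2.5) = 1 + (-0.62)(2.5) + (-1.312)(2.5)^2 + (0.56)(2.5)^3
  = 1 + (-1.55) + (-8.2) + (8.75) = 0.  So z_0 = 2.5 is a root, |z_0| = 2.5.
Divide out the factor (1 - 0.4 z) = (1 - z/z0) (since 1/z0 = 0.4):
  P(z) = (1 - 0.4 z)(1 + (-0.22) z + (-1.4) z^2)
  [check: z-coef -0.22 - (0.4) = -0.62; z^2-coef -1.4 - (0.4)(-0.22) = -1.312; z^3-coef -(0.4)(-1.4) = 0.56.]
Remaining roots from the quadratic factor 1 + (-0.22) z + (-1.4) z^2:
  Set 1 + (-0.22) z + (-1.4) z^2 = 0, i.e. a z^2 + b z + c = 0 with a = -1.4, b = -0.22, c = 1.
  Discriminant D = b^2 - 4ac = (-0.22)^2 - 4*(-1.4)*1 = 0.0484 - (-5.6) = 5.6484.
  D >= 0, so the roots are real: z = (-b +/- sqrt(D)) / (2a) = (0.22 +/- 2.376636) / (-2.8).
    z_1 = (0.22 + 2.376636) / (-2.8) = -0.9274,   |z_1| = 0.9274.
    z_2 = (0.22 - 2.376636) / (-2.8) = 0.7702,   |z_2| = 0.7702.
Moduli of all roots: 2.5000, 0.9274, 0.7702.
All moduli strictly greater than 1? No.
Verdict: Not invertible.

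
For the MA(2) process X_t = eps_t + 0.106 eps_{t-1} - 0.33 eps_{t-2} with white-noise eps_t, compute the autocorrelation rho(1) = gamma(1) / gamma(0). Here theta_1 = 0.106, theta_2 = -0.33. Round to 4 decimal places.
\rho(1) = 0.0634

For an MA(q) process with theta_0 = 1, the autocovariance is
  gamma(k) = sigma^2 * sum_{i=0..q-k} theta_i * theta_{i+k},
and rho(k) = gamma(k) / gamma(0). Sigma^2 cancels.
  numerator   = (1)*(0.106) + (0.106)*(-0.33) = 0.07102.
  denominator = (1)^2 + (0.106)^2 + (-0.33)^2 = 1.120136.
  rho(1) = 0.07102 / 1.120136 = 0.0634.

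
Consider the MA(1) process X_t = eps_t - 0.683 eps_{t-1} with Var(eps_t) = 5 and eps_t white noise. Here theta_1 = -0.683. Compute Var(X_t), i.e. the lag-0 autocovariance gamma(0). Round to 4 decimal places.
\gamma(0) = 7.3324

For an MA(q) process X_t = eps_t + sum_i theta_i eps_{t-i} with
Var(eps_t) = sigma^2, the variance is
  gamma(0) = sigma^2 * (1 + sum_i theta_i^2).
  sum_i theta_i^2 = (-0.683)^2 = 0.466489.
  gamma(0) = 5 * (1 + 0.466489) = 5 * 1.466489 = 7.332445, which rounds to 7.3324.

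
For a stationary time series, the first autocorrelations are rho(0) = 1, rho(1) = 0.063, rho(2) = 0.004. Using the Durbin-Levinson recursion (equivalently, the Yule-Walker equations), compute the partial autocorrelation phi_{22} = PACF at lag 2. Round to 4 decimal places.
\phi_{22} = 0.0000

The PACF at lag k is phi_{kk}, the last component of the solution
to the Yule-Walker system G_k phi = r_k where
  (G_k)_{ij} = rho(|i - j|), (r_k)_i = rho(i), i,j = 1..k.
Equivalently, Durbin-Levinson gives phi_{kk} iteratively:
  phi_{11} = rho(1)
  phi_{kk} = [rho(k) - sum_{j=1..k-1} phi_{k-1,j} rho(k-j)]
            / [1 - sum_{j=1..k-1} phi_{k-1,j} rho(j)],
  phi_{k,j} = phi_{k-1,j} - phi_{kk} phi_{k-1,k-j},  j = 1..k-1.
Step k = 1:
  phi_11 = rho(1) = 0.063.
Step k = 2:
  phi_22 = [rho(2) - phi_11 rho(1)] / [1 - phi_11 rho(1)] = [0.004 - (0.063)(0.063)] / [1 - (0.063)(0.063)]
         = 0.000031 / 0.996031 = 0.
Therefore phi_{22} = 0.0000.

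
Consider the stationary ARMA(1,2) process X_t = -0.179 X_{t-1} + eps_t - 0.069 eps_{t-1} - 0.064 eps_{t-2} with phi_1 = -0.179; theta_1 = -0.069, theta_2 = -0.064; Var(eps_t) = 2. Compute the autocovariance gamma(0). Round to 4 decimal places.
\gamma(0) = 2.1238

Multiply the model equation by X_{t-k} and take expectations. With theta_0 = psi_0 = 1 and psi_j the MA(infinity) weights, this gives
  gamma(k) - sum_i phi_i gamma(k-i) = c_k,
  c_k = sigma^2 * sum_{j=k..q} theta_j psi_{j-k}   (c_k = 0 for k > q),
using gamma(-m) = gamma(m).
psi-weights needed (psi_j = theta_j + sum_i phi_i psi_{j-i}):
  psi_1 = theta_1 + phi_1 = -0.069 + (-0.179) = -0.248
  psi_2 = theta_2 + phi_1 psi_1 = -0.064 + (-0.179)(-0.248) = -0.019608
Right-hand sides:
  c_0 = sigma^2 (1 + theta_1 psi_1 + theta_2 psi_2) = 2 * (1 + (-0.069)(-0.248) + (-0.064)(-0.019608)) = 2 * 1.018367 = 2.036734
  c_1 = sigma^2 (theta_1 + theta_2 psi_1) = 2 * (-0.069 + (-0.064)(-0.248)) = -0.106256
  c_2 = sigma^2 theta_2 = 2 * (-0.064) = -0.128
Equations for k = 0 and k = 1 (AR order 1):
  gamma(0) = phi_1 gamma(1) + c_0
  gamma(1) = phi_1 gamma(0) + c_1
Substituting the second into the first: gamma(0) (1 - phi_1^2) = c_0 + phi_1 c_1, so
  gamma(0) = (c_0 + phi_1 c_1) / (1 - phi_1^2) = (2.036734 + (-0.179)(-0.106256)) / (1 - (-0.179)^2) = 2.055754 / 0.967959 = 2.123802.
Therefore gamma(0) = 2.1238 (to 4 decimal places).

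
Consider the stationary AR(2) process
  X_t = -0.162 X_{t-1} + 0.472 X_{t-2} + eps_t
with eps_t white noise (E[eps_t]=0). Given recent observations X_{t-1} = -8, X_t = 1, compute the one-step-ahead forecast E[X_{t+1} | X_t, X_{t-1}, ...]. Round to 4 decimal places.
E[X_{t+1} \mid \mathcal F_t] = -3.9380

For an AR(p) model X_t = c + sum_i phi_i X_{t-i} + eps_t, the
one-step-ahead conditional mean is
  E[X_{t+1} | X_t, ...] = c + sum_i phi_i X_{t+1-i}.
Substitute known values:
  E[X_{t+1} | ...] = (-0.162) * (1) + (0.472) * (-8)
                   = -3.9380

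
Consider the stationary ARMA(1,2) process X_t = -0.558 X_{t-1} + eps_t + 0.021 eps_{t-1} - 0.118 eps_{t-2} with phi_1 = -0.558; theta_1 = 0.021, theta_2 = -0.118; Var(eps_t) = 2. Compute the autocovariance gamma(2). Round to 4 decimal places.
\gamma(2) = 0.5020

Multiply the model equation by X_{t-k} and take expectations. With theta_0 = psi_0 = 1 and psi_j the MA(infinity) weights, this gives
  gamma(k) - sum_i phi_i gamma(k-i) = c_k,
  c_k = sigma^2 * sum_{j=k..q} theta_j psi_{j-k}   (c_k = 0 for k > q),
using gamma(-m) = gamma(m).
psi-weights needed (psi_j = theta_j + sum_i phi_i psi_{j-i}):
  psi_1 = theta_1 + phi_1 = 0.021 + (-0.558) = -0.537
  psi_2 = theta_2 + phi_1 psi_1 = -0.118 + (-0.558)(-0.537) = 0.181646
Right-hand sides:
  c_0 = sigma^2 (1 + theta_1 psi_1 + theta_2 psi_2) = 2 * (1 + (0.021)(-0.537) + (-0.118)(0.181646)) = 2 * 0.967289 = 1.934578
  c_1 = sigma^2 (theta_1 + theta_2 psi_1) = 2 * (0.021 + (-0.118)(-0.537)) = 0.168732
  c_2 = sigma^2 theta_2 = 2 * (-0.118) = -0.236
Equations for k = 0 and k = 1 (AR order 1):
  gamma(0) = phi_1 gamma(1) + c_0
  gamma(1) = phi_1 gamma(0) + c_1
Substituting the second into the first: gamma(0) (1 - phi_1^2) = c_0 + phi_1 c_1, so
  gamma(0) = (c_0 + phi_1 c_1) / (1 - phi_1^2) = (1.934578 + (-0.558)(0.168732)) / (1 - (-0.558)^2) = 1.840425 / 0.688636 = 2.672566.
  gamma(1) = phi_1 gamma(0) + c_1 = (-0.558)(2.672566) + (0.168732) = -1.32256.
For k = 2: gamma(2) = phi_1 gamma(1) + c_2
  = (-0.558)(-1.32256) + (-0.236) = 0.501988.
Therefore gamma(2) = 0.5020 (to 4 decimal places).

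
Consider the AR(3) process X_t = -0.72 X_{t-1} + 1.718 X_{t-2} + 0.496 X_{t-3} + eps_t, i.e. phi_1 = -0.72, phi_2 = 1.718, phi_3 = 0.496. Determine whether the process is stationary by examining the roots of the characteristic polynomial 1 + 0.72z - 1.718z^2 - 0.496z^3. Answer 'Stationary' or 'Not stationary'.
\text{Not stationary}

The AR(p) characteristic polynomial is P(z) = 1 + 0.72z - 1.718z^2 - 0.496z^3.
Stationarity requires all roots to lie outside the unit circle, i.e. |z| > 1 for every root.
Degree 3: look for a simple real root z0 first, then factor out (1 - z/z0) and solve the remaining quadratic.
Testing z0 = -0.625: P(-0.625) = 1 + (0.72)(-0.625) + (-1.718)(-0.625)^2 + (-0.496)(-0.625)^3
  = 1 + (-0.45) + (-0.671094) + (0.121094) = 0.  So z_0 = -0.625 is a root, |z_0| = 0.625.
Divide out the factor (1 + 1.6 z) = (1 - z/z0) (since 1/z0 = -1.6):
  P(z) = (1 + 1.6 z)(1 + (-0.88) z + (-0.31) z^2)
  [check: z-coef -0.88 - (-1.6) = 0.72; z^2-coef -0.31 - (-1.6)(-0.88) = -1.718; z^3-coef -(-1.6)(-0.31) = -0.496.]
Remaining roots from the quadratic factor 1 + (-0.88) z + (-0.31) z^2:
  Set 1 + (-0.88) z + (-0.31) z^2 = 0, i.e. a z^2 + b z + c = 0 with a = -0.31, b = -0.88, c = 1.
  Discriminant D = b^2 - 4ac = (-0.88)^2 - 4*(-0.31)*1 = 0.7744 - (-1.24) = 2.0144.
  D >= 0, so the roots are real: z = (-b +/- sqrt(D)) / (2a) = (0.88 +/- 1.419296) / (-0.62).
    z_1 = (0.88 + 1.419296) / (-0.62) = -3.7085,   |z_1| = 3.7085.
    z_2 = (0.88 - 1.419296) / (-0.62) = 0.8698,   |z_2| = 0.8698.
Moduli of all roots: 0.6250, 3.7085, 0.8698.
All moduli strictly greater than 1? No.
Verdict: Not stationary.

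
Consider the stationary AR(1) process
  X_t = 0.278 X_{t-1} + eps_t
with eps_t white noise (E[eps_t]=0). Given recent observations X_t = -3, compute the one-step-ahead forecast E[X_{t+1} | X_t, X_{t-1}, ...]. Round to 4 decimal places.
E[X_{t+1} \mid \mathcal F_t] = -0.8340

For an AR(p) model X_t = c + sum_i phi_i X_{t-i} + eps_t, the
one-step-ahead conditional mean is
  E[X_{t+1} | X_t, ...] = c + sum_i phi_i X_{t+1-i}.
Substitute known values:
  E[X_{t+1} | ...] = (0.278) * (-3)
                   = -0.8340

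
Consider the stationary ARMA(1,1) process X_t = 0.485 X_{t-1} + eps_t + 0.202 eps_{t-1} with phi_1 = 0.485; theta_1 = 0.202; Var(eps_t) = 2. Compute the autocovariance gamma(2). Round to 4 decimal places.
\gamma(2) = 0.9567

Multiply the model equation by X_{t-k} and take expectations. With theta_0 = psi_0 = 1 and psi_j the MA(infinity) weights, this gives
  gamma(k) - sum_i phi_i gamma(k-i) = c_k,
  c_k = sigma^2 * sum_{j=k..q} theta_j psi_{j-k}   (c_k = 0 for k > q),
using gamma(-m) = gamma(m).
psi-weights needed (psi_j = theta_j + sum_i phi_i psi_{j-i}):
  psi_1 = theta_1 + phi_1 = 0.202 + (0.485) = 0.687
Right-hand sides:
  c_0 = sigma^2 (1 + theta_1 psi_1) = 2 * (1 + (0.202)(0.687)) = 2 * 1.138774 = 2.277548
  c_1 = sigma^2 theta_1 = 2 * (0.202) = 0.404
  c_2 = 0
Equations for k = 0 and k = 1 (AR order 1):
  gamma(0) = phi_1 gamma(1) + c_0
  gamma(1) = phi_1 gamma(0) + c_1
Substituting the second into the first: gamma(0) (1 - phi_1^2) = c_0 + phi_1 c_1, so
  gamma(0) = (c_0 + phi_1 c_1) / (1 - phi_1^2) = (2.277548 + (0.485)(0.404)) / (1 - (0.485)^2) = 2.473488 / 0.764775 = 3.234269.
  gamma(1) = phi_1 gamma(0) + c_1 = (0.485)(3.234269) + (0.404) = 1.97262.
For k = 2 (> q): gamma(2) = phi_1 gamma(1) = (0.485)(1.97262) = 0.956721.
Therefore gamma(2) = 0.9567 (to 4 decimal places).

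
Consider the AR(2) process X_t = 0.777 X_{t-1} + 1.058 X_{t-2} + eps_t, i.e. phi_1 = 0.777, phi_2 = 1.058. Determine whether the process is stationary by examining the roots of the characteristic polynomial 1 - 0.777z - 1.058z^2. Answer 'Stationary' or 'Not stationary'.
\text{Not stationary}

The AR(p) characteristic polynomial is P(z) = 1 - 0.777z - 1.058z^2.
Stationarity requires all roots to lie outside the unit circle, i.e. |z| > 1 for every root.
Set 1 + (-0.777) z + (-1.058) z^2 = 0, i.e. a z^2 + b z + c = 0 with a = -1.058, b = -0.777, c = 1.
Discriminant D = b^2 - 4ac = (-0.777)^2 - 4*(-1.058)*1 = 0.603729 - (-4.232) = 4.835729.
D >= 0, so the roots are real: z = (-b +/- sqrt(D)) / (2a) = (0.777 +/- 2.199029) / (-2.116).
  z_1 = (0.777 + 2.199029) / (-2.116) = -1.4064,   |z_1| = 1.4064.
  z_2 = (0.777 - 2.199029) / (-2.116) = 0.672,   |z_2| = 0.672.
Moduli of all roots: 1.4064, 0.6720.
All moduli strictly greater than 1? No.
Verdict: Not stationary.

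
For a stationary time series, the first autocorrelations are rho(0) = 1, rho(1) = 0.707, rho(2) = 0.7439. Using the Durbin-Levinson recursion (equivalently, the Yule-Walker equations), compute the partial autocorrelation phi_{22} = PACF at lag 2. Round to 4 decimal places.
\phi_{22} = 0.4880

The PACF at lag k is phi_{kk}, the last component of the solution
to the Yule-Walker system G_k phi = r_k where
  (G_k)_{ij} = rho(|i - j|), (r_k)_i = rho(i), i,j = 1..k.
Equivalently, Durbin-Levinson gives phi_{kk} iteratively:
  phi_{11} = rho(1)
  phi_{kk} = [rho(k) - sum_{j=1..k-1} phi_{k-1,j} rho(k-j)]
            / [1 - sum_{j=1..k-1} phi_{k-1,j} rho(j)],
  phi_{k,j} = phi_{k-1,j} - phi_{kk} phi_{k-1,k-j},  j = 1..k-1.
Step k = 1:
  phi_11 = rho(1) = 0.707.
Step k = 2:
  phi_22 = [rho(2) - phi_11 rho(1)] / [1 - phi_11 rho(1)] = [0.7439 - (0.707)(0.707)] / [1 - (0.707)(0.707)]
         = 0.244051 / 0.500151 = 0.488.
Therefore phi_{22} = 0.4880.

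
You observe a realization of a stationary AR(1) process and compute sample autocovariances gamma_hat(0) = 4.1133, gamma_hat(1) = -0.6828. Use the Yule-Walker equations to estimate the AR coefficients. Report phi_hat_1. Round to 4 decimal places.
\hat\phi_{1} = -0.1660

The Yule-Walker equations for an AR(p) process read, in matrix form,
  Gamma_p phi = r_p,   with   (Gamma_p)_{ij} = gamma(|i - j|),
                       (r_p)_i = gamma(i),   i,j = 1..p.
Substitute the sample gammas (Toeplitz matrix and right-hand side of size 1):
  Gamma_p = [[4.1133]]
  r_p     = [-0.6828]
With p = 1 this is the single equation gamma(0) phi_1 = gamma(1):
  phi_hat_1 = gamma(1) / gamma(0) = -0.6828 / 4.1133 = -0.1660.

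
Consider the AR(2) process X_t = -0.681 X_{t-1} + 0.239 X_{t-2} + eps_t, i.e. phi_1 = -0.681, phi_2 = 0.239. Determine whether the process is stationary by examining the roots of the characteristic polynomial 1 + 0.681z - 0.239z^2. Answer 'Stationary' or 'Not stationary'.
\text{Stationary}

The AR(p) characteristic polynomial is P(z) = 1 + 0.681z - 0.239z^2.
Stationarity requires all roots to lie outside the unit circle, i.e. |z| > 1 for every root.
Set 1 + (0.681) z + (-0.239) z^2 = 0, i.e. a z^2 + b z + c = 0 with a = -0.239, b = 0.681, c = 1.
Discriminant D = b^2 - 4ac = (0.681)^2 - 4*(-0.239)*1 = 0.463761 - (-0.956) = 1.419761.
D >= 0, so the roots are real: z = (-b +/- sqrt(D)) / (2a) = (-0.681 +/- 1.191537) / (-0.478).
  z_1 = (-0.681 + 1.191537) / (-0.478) = -1.0681,   |z_1| = 1.0681.
  z_2 = (-0.681 - 1.191537) / (-0.478) = 3.9174,   |z_2| = 3.9174.
Moduli of all roots: 1.0681, 3.9174.
All moduli strictly greater than 1? Yes.
Verdict: Stationary.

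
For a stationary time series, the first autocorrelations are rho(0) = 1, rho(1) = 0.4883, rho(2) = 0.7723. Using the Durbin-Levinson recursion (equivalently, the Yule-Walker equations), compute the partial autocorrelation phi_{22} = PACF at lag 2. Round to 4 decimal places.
\phi_{22} = 0.7010

The PACF at lag k is phi_{kk}, the last component of the solution
to the Yule-Walker system G_k phi = r_k where
  (G_k)_{ij} = rho(|i - j|), (r_k)_i = rho(i), i,j = 1..k.
Equivalently, Durbin-Levinson gives phi_{kk} iteratively:
  phi_{11} = rho(1)
  phi_{kk} = [rho(k) - sum_{j=1..k-1} phi_{k-1,j} rho(k-j)]
            / [1 - sum_{j=1..k-1} phi_{k-1,j} rho(j)],
  phi_{k,j} = phi_{k-1,j} - phi_{kk} phi_{k-1,k-j},  j = 1..k-1.
Step k = 1:
  phi_11 = rho(1) = 0.4883.
Step k = 2:
  phi_22 = [rho(2) - phi_11 rho(1)] / [1 - phi_11 rho(1)] = [0.7723 - (0.4883)(0.4883)] / [1 - (0.4883)(0.4883)]
         = 0.53386311 / 0.76156311 = 0.701.
Therefore phi_{22} = 0.7010.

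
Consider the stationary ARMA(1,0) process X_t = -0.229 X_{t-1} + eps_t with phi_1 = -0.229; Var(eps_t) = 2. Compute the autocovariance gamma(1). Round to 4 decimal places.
\gamma(1) = -0.4833

Multiply the model equation by X_{t-k} and take expectations. With theta_0 = psi_0 = 1 and psi_j the MA(infinity) weights, this gives
  gamma(k) - sum_i phi_i gamma(k-i) = c_k,
  c_k = sigma^2 * sum_{j=k..q} theta_j psi_{j-k}   (c_k = 0 for k > q),
using gamma(-m) = gamma(m).
Pure AR (q = 0): c_0 = sigma^2 = 2, c_k = 0 for k >= 1.
Equations for k = 0 and k = 1 (AR order 1):
  gamma(0) = phi_1 gamma(1) + c_0
  gamma(1) = phi_1 gamma(0) + c_1
Substituting the second into the first: gamma(0) (1 - phi_1^2) = c_0 + phi_1 c_1, so
  gamma(0) = c_0 / (1 - phi_1^2) = 2 / (1 - (-0.229)^2) = 2 / 0.947559 = 2.110687.
  gamma(1) = phi_1 gamma(0) = (-0.229)(2.110687) = -0.483347.
Therefore gamma(1) = -0.4833 (to 4 decimal places).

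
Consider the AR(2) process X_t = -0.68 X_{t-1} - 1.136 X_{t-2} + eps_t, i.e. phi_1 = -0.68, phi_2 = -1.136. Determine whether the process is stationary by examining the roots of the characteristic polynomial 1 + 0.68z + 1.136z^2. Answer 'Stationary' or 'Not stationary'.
\text{Not stationary}

The AR(p) characteristic polynomial is P(z) = 1 + 0.68z + 1.136z^2.
Stationarity requires all roots to lie outside the unit circle, i.e. |z| > 1 for every root.
Set 1 + (0.68) z + (1.136) z^2 = 0, i.e. a z^2 + b z + c = 0 with a = 1.136, b = 0.68, c = 1.
Discriminant D = b^2 - 4ac = (0.68)^2 - 4*(1.136)*1 = 0.4624 - (4.544) = -4.0816.
D < 0, so the roots are the complex-conjugate pair z = (-b +/- i sqrt(-D)) / (2a) = -0.2993 +/- 0.8892i.
For a conjugate pair |z|^2 = z * conj(z) = (product of roots) = c/a = 1/(1.136) = 0.880282, so |z| = sqrt(0.880282) = 0.9382 for both roots.
Moduli of all roots: 0.9382, 0.9382.
All moduli strictly greater than 1? No.
Verdict: Not stationary.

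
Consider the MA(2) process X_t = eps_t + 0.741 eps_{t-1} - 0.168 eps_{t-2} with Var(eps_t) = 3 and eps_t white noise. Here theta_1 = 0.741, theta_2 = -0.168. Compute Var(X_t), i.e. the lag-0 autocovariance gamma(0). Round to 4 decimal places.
\gamma(0) = 4.7319

For an MA(q) process X_t = eps_t + sum_i theta_i eps_{t-i} with
Var(eps_t) = sigma^2, the variance is
  gamma(0) = sigma^2 * (1 + sum_i theta_i^2).
  sum_i theta_i^2 = (0.741)^2 + (-0.168)^2 = 0.549081 + 0.028224 = 0.577305.
  gamma(0) = 3 * (1 + 0.577305) = 3 * 1.577305 = 4.731915, which rounds to 4.7319.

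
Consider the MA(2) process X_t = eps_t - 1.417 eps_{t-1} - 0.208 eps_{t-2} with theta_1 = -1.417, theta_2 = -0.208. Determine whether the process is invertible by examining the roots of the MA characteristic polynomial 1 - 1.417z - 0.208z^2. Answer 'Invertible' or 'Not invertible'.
\text{Not invertible}

The MA(q) characteristic polynomial is P(z) = 1 - 1.417z - 0.208z^2.
Invertibility requires all roots to lie outside the unit circle, i.e. |z| > 1 for every root.
Set 1 + (-1.417) z + (-0.208) z^2 = 0, i.e. a z^2 + b z + c = 0 with a = -0.208, b = -1.417, c = 1.
Discriminant D = b^2 - 4ac = (-1.417)^2 - 4*(-0.208)*1 = 2.007889 - (-0.832) = 2.839889.
D >= 0, so the roots are real: z = (-b +/- sqrt(D)) / (2a) = (1.417 +/- 1.685197) / (-0.416).
  z_1 = (1.417 + 1.685197) / (-0.416) = -7.4572,   |z_1| = 7.4572.
  z_2 = (1.417 - 1.685197) / (-0.416) = 0.6447,   |z_2| = 0.6447.
Moduli of all roots: 7.4572, 0.6447.
All moduli strictly greater than 1? No.
Verdict: Not invertible.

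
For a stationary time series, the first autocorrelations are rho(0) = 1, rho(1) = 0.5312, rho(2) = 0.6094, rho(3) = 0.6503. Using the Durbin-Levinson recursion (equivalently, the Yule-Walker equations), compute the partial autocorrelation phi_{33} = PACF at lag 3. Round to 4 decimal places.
\phi_{33} = 0.4080

The PACF at lag k is phi_{kk}, the last component of the solution
to the Yule-Walker system G_k phi = r_k where
  (G_k)_{ij} = rho(|i - j|), (r_k)_i = rho(i), i,j = 1..k.
Equivalently, Durbin-Levinson gives phi_{kk} iteratively:
  phi_{11} = rho(1)
  phi_{kk} = [rho(k) - sum_{j=1..k-1} phi_{k-1,j} rho(k-j)]
            / [1 - sum_{j=1..k-1} phi_{k-1,j} rho(j)],
  phi_{k,j} = phi_{k-1,j} - phi_{kk} phi_{k-1,k-j},  j = 1..k-1.
Step k = 1:
  phi_11 = rho(1) = 0.5312.
Step k = 2:
  phi_22 = [rho(2) - phi_11 rho(1)] / [1 - phi_11 rho(1)] = [0.6094 - (0.5312)(0.5312)] / [1 - (0.5312)(0.5312)]
         = 0.32722656 / 0.71782656 = 0.455857.
  Update: phi_21 = phi_11 - phi_22 phi_11 = 0.5312 - (0.455857)(0.5312) = 0.289049.
Step k = 3:
  phi_33 = [rho(3) - phi_21 rho(2) - phi_22 rho(1)] / [1 - phi_21 rho(1) - phi_22 rho(2)]
    numerator   = 0.6503 - (0.289049)(0.6094) - (0.455857)(0.5312) = 0.23200236
    denominator = 1 - (0.289049)(0.5312) - (0.455857)(0.6094) = 0.56865791
  phi_33 = 0.23200236 / 0.56865791 = 0.408.
Therefore phi_{33} = 0.4080.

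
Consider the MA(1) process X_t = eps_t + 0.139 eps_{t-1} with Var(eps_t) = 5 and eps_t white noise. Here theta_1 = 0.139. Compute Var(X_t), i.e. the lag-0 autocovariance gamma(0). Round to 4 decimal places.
\gamma(0) = 5.0966

For an MA(q) process X_t = eps_t + sum_i theta_i eps_{t-i} with
Var(eps_t) = sigma^2, the variance is
  gamma(0) = sigma^2 * (1 + sum_i theta_i^2).
  sum_i theta_i^2 = (0.139)^2 = 0.019321.
  gamma(0) = 5 * (1 + 0.019321) = 5 * 1.019321 = 5.096605, which rounds to 5.0966.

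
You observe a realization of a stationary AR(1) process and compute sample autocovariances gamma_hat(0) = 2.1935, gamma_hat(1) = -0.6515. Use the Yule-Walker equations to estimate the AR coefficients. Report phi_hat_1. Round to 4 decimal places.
\hat\phi_{1} = -0.2970

The Yule-Walker equations for an AR(p) process read, in matrix form,
  Gamma_p phi = r_p,   with   (Gamma_p)_{ij} = gamma(|i - j|),
                       (r_p)_i = gamma(i),   i,j = 1..p.
Substitute the sample gammas (Toeplitz matrix and right-hand side of size 1):
  Gamma_p = [[2.1935]]
  r_p     = [-0.6515]
With p = 1 this is the single equation gamma(0) phi_1 = gamma(1):
  phi_hat_1 = gamma(1) / gamma(0) = -0.6515 / 2.1935 = -0.2970.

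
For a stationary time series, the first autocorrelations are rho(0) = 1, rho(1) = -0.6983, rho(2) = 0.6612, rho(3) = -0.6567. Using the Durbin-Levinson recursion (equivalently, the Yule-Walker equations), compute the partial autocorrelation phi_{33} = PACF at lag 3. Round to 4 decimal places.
\phi_{33} = -0.2532

The PACF at lag k is phi_{kk}, the last component of the solution
to the Yule-Walker system G_k phi = r_k where
  (G_k)_{ij} = rho(|i - j|), (r_k)_i = rho(i), i,j = 1..k.
Equivalently, Durbin-Levinson gives phi_{kk} iteratively:
  phi_{11} = rho(1)
  phi_{kk} = [rho(k) - sum_{j=1..k-1} phi_{k-1,j} rho(k-j)]
            / [1 - sum_{j=1..k-1} phi_{k-1,j} rho(j)],
  phi_{k,j} = phi_{k-1,j} - phi_{kk} phi_{k-1,k-j},  j = 1..k-1.
Step k = 1:
  phi_11 = rho(1) = -0.6983.
Step k = 2:
  phi_22 = [rho(2) - phi_11 rho(1)] / [1 - phi_11 rho(1)] = [0.6612 - (-0.6983)(-0.6983)] / [1 - (-0.6983)(-0.6983)]
         = 0.17357711 / 0.51237711 = 0.338768.
  Update: phi_21 = phi_11 - phi_22 phi_11 = -0.6983 - (0.338768)(-0.6983) = -0.461738.
Step k = 3:
  phi_33 = [rho(3) - phi_21 rho(2) - phi_22 rho(1)] / [1 - phi_21 rho(1) - phi_22 rho(2)]
    numerator   = -0.6567 - (-0.461738)(0.6612) - (0.338768)(-0.6983) = -0.11483687
    denominator = 1 - (-0.461738)(-0.6983) - (0.338768)(0.6612) = 0.45357469
  phi_33 = -0.11483687 / 0.45357469 = -0.2532.
Therefore phi_{33} = -0.2532.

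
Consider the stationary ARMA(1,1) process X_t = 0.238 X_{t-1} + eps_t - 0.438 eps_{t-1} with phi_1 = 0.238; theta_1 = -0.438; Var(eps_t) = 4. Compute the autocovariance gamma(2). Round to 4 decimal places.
\gamma(2) = -0.1808

Multiply the model equation by X_{t-k} and take expectations. With theta_0 = psi_0 = 1 and psi_j the MA(infinity) weights, this gives
  gamma(k) - sum_i phi_i gamma(k-i) = c_k,
  c_k = sigma^2 * sum_{j=k..q} theta_j psi_{j-k}   (c_k = 0 for k > q),
using gamma(-m) = gamma(m).
psi-weights needed (psi_j = theta_j + sum_i phi_i psi_{j-i}):
  psi_1 = theta_1 + phi_1 = -0.438 + (0.238) = -0.2
Right-hand sides:
  c_0 = sigma^2 (1 + theta_1 psi_1) = 4 * (1 + (-0.438)(-0.2)) = 4 * 1.0876 = 4.3504
  c_1 = sigma^2 theta_1 = 4 * (-0.438) = -1.752
  c_2 = 0
Equations for k = 0 and k = 1 (AR order 1):
  gamma(0) = phi_1 gamma(1) + c_0
  gamma(1) = phi_1 gamma(0) + c_1
Substituting the second into the first: gamma(0) (1 - phi_1^2) = c_0 + phi_1 c_1, so
  gamma(0) = (c_0 + phi_1 c_1) / (1 - phi_1^2) = (4.3504 + (0.238)(-1.752)) / (1 - (0.238)^2) = 3.933424 / 0.943356 = 4.169607.
  gamma(1) = phi_1 gamma(0) + c_1 = (0.238)(4.169607) + (-1.752) = -0.759633.
For k = 2 (> q): gamma(2) = phi_1 gamma(1) = (0.238)(-0.759633) = -0.180793.
Therefore gamma(2) = -0.1808 (to 4 decimal places).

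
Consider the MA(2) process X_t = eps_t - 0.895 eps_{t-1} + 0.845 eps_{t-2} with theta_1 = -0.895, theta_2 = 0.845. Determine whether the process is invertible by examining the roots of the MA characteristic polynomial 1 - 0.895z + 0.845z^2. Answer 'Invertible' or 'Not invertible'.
\text{Invertible}

The MA(q) characteristic polynomial is P(z) = 1 - 0.895z + 0.845z^2.
Invertibility requires all roots to lie outside the unit circle, i.e. |z| > 1 for every root.
Set 1 + (-0.895) z + (0.845) z^2 = 0, i.e. a z^2 + b z + c = 0 with a = 0.845, b = -0.895, c = 1.
Discriminant D = b^2 - 4ac = (-0.895)^2 - 4*(0.845)*1 = 0.801025 - (3.38) = -2.578975.
D < 0, so the roots are the complex-conjugate pair z = (-b +/- i sqrt(-D)) / (2a) = 0.5296 +/- 0.9502i.
For a conjugate pair |z|^2 = z * conj(z) = (product of roots) = c/a = 1/(0.845) = 1.183432, so |z| = sqrt(1.183432) = 1.0879 for both roots.
Moduli of all roots: 1.0879, 1.0879.
All moduli strictly greater than 1? Yes.
Verdict: Invertible.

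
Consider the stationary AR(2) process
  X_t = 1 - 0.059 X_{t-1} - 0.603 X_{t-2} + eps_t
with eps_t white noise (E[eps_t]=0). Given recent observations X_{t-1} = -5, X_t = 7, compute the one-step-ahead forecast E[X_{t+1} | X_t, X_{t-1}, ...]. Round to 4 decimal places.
E[X_{t+1} \mid \mathcal F_t] = 3.6020

For an AR(p) model X_t = c + sum_i phi_i X_{t-i} + eps_t, the
one-step-ahead conditional mean is
  E[X_{t+1} | X_t, ...] = c + sum_i phi_i X_{t+1-i}.
Substitute known values:
  E[X_{t+1} | ...] = 1 + (-0.059) * (7) + (-0.603) * (-5)
                   = 3.6020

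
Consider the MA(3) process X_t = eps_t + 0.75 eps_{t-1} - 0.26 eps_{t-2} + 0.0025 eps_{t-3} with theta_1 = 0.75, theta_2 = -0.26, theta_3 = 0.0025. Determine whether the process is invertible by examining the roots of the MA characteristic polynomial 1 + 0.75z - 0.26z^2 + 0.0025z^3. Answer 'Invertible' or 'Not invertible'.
\text{Not invertible}

The MA(q) characteristic polynomial is P(z) = 1 + 0.75z - 0.26z^2 + 0.0025z^3.
Invertibility requires all roots to lie outside the unit circle, i.e. |z| > 1 for every root.
Degree 3: look for a simple real root z0 first, then factor out (1 - z/z0) and solve the remaining quadratic.
Testing z0 = 4: P(4) = 1 + (0.75)(4) + (-0.26)(4)^2 + (0.0025)(4)^3
  = 1 + (3) + (-4.16) + (0.16) = 0.  So z_0 = 4 is a root, |z_0| = 4.
Divide out the factor (1 - 0.25 z) = (1 - z/z0) (since 1/z0 = 0.25):
  P(z) = (1 - 0.25 z)(1 + (1) z + (-0.01) z^2)
  [check: z-coef 1 - (0.25) = 0.75; z^2-coef -0.01 - (0.25)(1) = -0.26; z^3-coef -(0.25)(-0.01) = 0.0025.]
Remaining roots from the quadratic factor 1 + (1) z + (-0.01) z^2:
  Set 1 + (1) z + (-0.01) z^2 = 0, i.e. a z^2 + b z + c = 0 with a = -0.01, b = 1, c = 1.
  Discriminant D = b^2 - 4ac = (1)^2 - 4*(-0.01)*1 = 1 - (-0.04) = 1.04.
  D >= 0, so the roots are real: z = (-b +/- sqrt(D)) / (2a) = (-1 +/- 1.019804) / (-0.02).
    z_1 = (-1 + 1.019804) / (-0.02) = -0.9902,   |z_1| = 0.9902.
    z_2 = (-1 - 1.019804) / (-0.02) = 100.9902,   |z_2| = 100.9902.
Moduli of all roots: 4.0000, 0.9902, 100.9902.
All moduli strictly greater than 1? No.
Verdict: Not invertible.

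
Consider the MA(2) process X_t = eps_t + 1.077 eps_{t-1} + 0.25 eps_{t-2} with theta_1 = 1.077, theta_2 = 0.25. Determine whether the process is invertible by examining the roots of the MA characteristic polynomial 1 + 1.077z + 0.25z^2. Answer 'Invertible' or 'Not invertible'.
\text{Invertible}

The MA(q) characteristic polynomial is P(z) = 1 + 1.077z + 0.25z^2.
Invertibility requires all roots to lie outside the unit circle, i.e. |z| > 1 for every root.
Set 1 + (1.077) z + (0.25) z^2 = 0, i.e. a z^2 + b z + c = 0 with a = 0.25, b = 1.077, c = 1.
Discriminant D = b^2 - 4ac = (1.077)^2 - 4*(0.25)*1 = 1.159929 - (1) = 0.159929.
D >= 0, so the roots are real: z = (-b +/- sqrt(D)) / (2a) = (-1.077 +/- 0.399911) / (0.5).
  z_1 = (-1.077 + 0.399911) / (0.5) = -1.3542,   |z_1| = 1.3542.
  z_2 = (-1.077 - 0.399911) / (0.5) = -2.9538,   |z_2| = 2.9538.
Moduli of all roots: 1.3542, 2.9538.
All moduli strictly greater than 1? Yes.
Verdict: Invertible.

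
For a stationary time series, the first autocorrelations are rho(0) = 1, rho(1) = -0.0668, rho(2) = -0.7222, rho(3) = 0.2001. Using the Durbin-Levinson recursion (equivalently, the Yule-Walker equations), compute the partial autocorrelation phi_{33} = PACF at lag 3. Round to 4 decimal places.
\phi_{33} = 0.1459

The PACF at lag k is phi_{kk}, the last component of the solution
to the Yule-Walker system G_k phi = r_k where
  (G_k)_{ij} = rho(|i - j|), (r_k)_i = rho(i), i,j = 1..k.
Equivalently, Durbin-Levinson gives phi_{kk} iteratively:
  phi_{11} = rho(1)
  phi_{kk} = [rho(k) - sum_{j=1..k-1} phi_{k-1,j} rho(k-j)]
            / [1 - sum_{j=1..k-1} phi_{k-1,j} rho(j)],
  phi_{k,j} = phi_{k-1,j} - phi_{kk} phi_{k-1,k-j},  j = 1..k-1.
Step k = 1:
  phi_11 = rho(1) = -0.0668.
Step k = 2:
  phi_22 = [rho(2) - phi_11 rho(1)] / [1 - phi_11 rho(1)] = [-0.7222 - (-0.0668)(-0.0668)] / [1 - (-0.0668)(-0.0668)]
         = -0.72666224 / 0.99553776 = -0.729919.
  Update: phi_21 = phi_11 - phi_22 phi_11 = -0.0668 - (-0.729919)(-0.0668) = -0.115559.
Step k = 3:
  phi_33 = [rho(3) - phi_21 rho(2) - phi_22 rho(1)] / [1 - phi_21 rho(1) - phi_22 rho(2)]
    numerator   = 0.2001 - (-0.115559)(-0.7222) - (-0.729919)(-0.0668) = 0.06788496
    denominator = 1 - (-0.115559)(-0.0668) - (-0.729919)(-0.7222) = 0.46513296
  phi_33 = 0.06788496 / 0.46513296 = 0.1459.
Therefore phi_{33} = 0.1459.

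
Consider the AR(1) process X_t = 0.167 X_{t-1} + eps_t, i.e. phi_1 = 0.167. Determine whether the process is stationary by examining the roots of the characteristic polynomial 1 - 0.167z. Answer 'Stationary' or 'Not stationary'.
\text{Stationary}

The AR(p) characteristic polynomial is P(z) = 1 - 0.167z.
Stationarity requires all roots to lie outside the unit circle, i.e. |z| > 1 for every root.
This is linear in z: 1 + (-0.167) z = 0  =>  z = -1/(-0.167) = 5.988024,  |z| = 5.988024.
Moduli of all roots: 5.9880.
All moduli strictly greater than 1? Yes.
Verdict: Stationary.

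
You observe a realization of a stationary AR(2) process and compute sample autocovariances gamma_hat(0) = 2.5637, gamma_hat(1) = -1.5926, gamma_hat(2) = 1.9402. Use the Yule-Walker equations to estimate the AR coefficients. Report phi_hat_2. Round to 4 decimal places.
\hat\phi_{2} = 0.6040

The Yule-Walker equations for an AR(p) process read, in matrix form,
  Gamma_p phi = r_p,   with   (Gamma_p)_{ij} = gamma(|i - j|),
                       (r_p)_i = gamma(i),   i,j = 1..p.
Substitute the sample gammas (Toeplitz matrix and right-hand side of size 2):
  Gamma_p = [[2.5637, -1.5926], [-1.5926, 2.5637]]
  r_p     = [-1.5926, 1.9402]
Written out:
  2.5637 phi_1 - 1.5926 phi_2 = -1.5926
  -1.5926 phi_1 + 2.5637 phi_2 = 1.9402
Solve by Cramer's rule:
  det = gamma(0)^2 - gamma(1)^2 = (2.5637)^2 - (-1.5926)^2 = 6.57255769 - 2.53637476 = 4.03618293
  phi_hat_1 = [gamma(1) gamma(0) - gamma(1) gamma(2)] / det = [(-1.5926)(2.5637) - (-1.5926)(1.9402)] / 4.03618293 = -0.9929861 / 4.03618293 = -0.246
  phi_hat_2 = [gamma(0) gamma(2) - gamma(1)^2] / det = [(2.5637)(1.9402) - (-1.5926)^2] / 4.03618293 = 2.43771598 / 4.03618293 = 0.604
So phi_hat = [-0.2460, 0.6040].
Therefore phi_hat_2 = 0.6040.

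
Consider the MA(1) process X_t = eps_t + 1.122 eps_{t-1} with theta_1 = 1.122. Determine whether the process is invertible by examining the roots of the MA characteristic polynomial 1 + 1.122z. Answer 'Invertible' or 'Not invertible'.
\text{Not invertible}

The MA(q) characteristic polynomial is P(z) = 1 + 1.122z.
Invertibility requires all roots to lie outside the unit circle, i.e. |z| > 1 for every root.
This is linear in z: 1 + (1.122) z = 0  =>  z = -1/(1.122) = -0.891266,  |z| = 0.891266.
Moduli of all roots: 0.8913.
All moduli strictly greater than 1? No.
Verdict: Not invertible.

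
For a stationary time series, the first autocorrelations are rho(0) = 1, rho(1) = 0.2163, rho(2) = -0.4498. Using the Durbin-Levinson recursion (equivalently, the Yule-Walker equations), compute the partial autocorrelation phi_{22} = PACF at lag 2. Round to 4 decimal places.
\phi_{22} = -0.5210

The PACF at lag k is phi_{kk}, the last component of the solution
to the Yule-Walker system G_k phi = r_k where
  (G_k)_{ij} = rho(|i - j|), (r_k)_i = rho(i), i,j = 1..k.
Equivalently, Durbin-Levinson gives phi_{kk} iteratively:
  phi_{11} = rho(1)
  phi_{kk} = [rho(k) - sum_{j=1..k-1} phi_{k-1,j} rho(k-j)]
            / [1 - sum_{j=1..k-1} phi_{k-1,j} rho(j)],
  phi_{k,j} = phi_{k-1,j} - phi_{kk} phi_{k-1,k-j},  j = 1..k-1.
Step k = 1:
  phi_11 = rho(1) = 0.2163.
Step k = 2:
  phi_22 = [rho(2) - phi_11 rho(1)] / [1 - phi_11 rho(1)] = [-0.4498 - (0.2163)(0.2163)] / [1 - (0.2163)(0.2163)]
         = -0.49658569 / 0.95321431 = -0.521.
Therefore phi_{22} = -0.5210.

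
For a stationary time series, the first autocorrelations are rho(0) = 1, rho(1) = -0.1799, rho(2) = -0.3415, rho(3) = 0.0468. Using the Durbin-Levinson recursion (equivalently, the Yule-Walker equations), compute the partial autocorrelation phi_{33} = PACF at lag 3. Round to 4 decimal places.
\phi_{33} = -0.1311

The PACF at lag k is phi_{kk}, the last component of the solution
to the Yule-Walker system G_k phi = r_k where
  (G_k)_{ij} = rho(|i - j|), (r_k)_i = rho(i), i,j = 1..k.
Equivalently, Durbin-Levinson gives phi_{kk} iteratively:
  phi_{11} = rho(1)
  phi_{kk} = [rho(k) - sum_{j=1..k-1} phi_{k-1,j} rho(k-j)]
            / [1 - sum_{j=1..k-1} phi_{k-1,j} rho(j)],
  phi_{k,j} = phi_{k-1,j} - phi_{kk} phi_{k-1,k-j},  j = 1..k-1.
Step k = 1:
  phi_11 = rho(1) = -0.1799.
Step k = 2:
  phi_22 = [rho(2) - phi_11 rho(1)] / [1 - phi_11 rho(1)] = [-0.3415 - (-0.1799)(-0.1799)] / [1 - (-0.1799)(-0.1799)]
         = -0.37386401 / 0.96763599 = -0.386368.
  Update: phi_21 = phi_11 - phi_22 phi_11 = -0.1799 - (-0.386368)(-0.1799) = -0.249408.
Step k = 3:
  phi_33 = [rho(3) - phi_21 rho(2) - phi_22 rho(1)] / [1 - phi_21 rho(1) - phi_22 rho(2)]
    numerator   = 0.0468 - (-0.249408)(-0.3415) - (-0.386368)(-0.1799) = -0.10788041
    denominator = 1 - (-0.249408)(-0.1799) - (-0.386368)(-0.3415) = 0.82318673
  phi_33 = -0.10788041 / 0.82318673 = -0.1311.
Therefore phi_{33} = -0.1311.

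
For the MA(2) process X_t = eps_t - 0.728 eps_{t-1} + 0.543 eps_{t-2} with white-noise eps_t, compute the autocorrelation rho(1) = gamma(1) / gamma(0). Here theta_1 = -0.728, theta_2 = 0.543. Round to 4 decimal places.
\rho(1) = -0.6156

For an MA(q) process with theta_0 = 1, the autocovariance is
  gamma(k) = sigma^2 * sum_{i=0..q-k} theta_i * theta_{i+k},
and rho(k) = gamma(k) / gamma(0). Sigma^2 cancels.
  numerator   = (1)*(-0.728) + (-0.728)*(0.543) = -1.123304.
  denominator = (1)^2 + (-0.728)^2 + (0.543)^2 = 1.824833.
  rho(1) = -1.123304 / 1.824833 = -0.6156.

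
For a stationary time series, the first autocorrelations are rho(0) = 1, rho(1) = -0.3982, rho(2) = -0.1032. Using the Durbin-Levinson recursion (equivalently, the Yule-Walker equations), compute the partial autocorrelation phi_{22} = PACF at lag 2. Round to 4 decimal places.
\phi_{22} = -0.3111

The PACF at lag k is phi_{kk}, the last component of the solution
to the Yule-Walker system G_k phi = r_k where
  (G_k)_{ij} = rho(|i - j|), (r_k)_i = rho(i), i,j = 1..k.
Equivalently, Durbin-Levinson gives phi_{kk} iteratively:
  phi_{11} = rho(1)
  phi_{kk} = [rho(k) - sum_{j=1..k-1} phi_{k-1,j} rho(k-j)]
            / [1 - sum_{j=1..k-1} phi_{k-1,j} rho(j)],
  phi_{k,j} = phi_{k-1,j} - phi_{kk} phi_{k-1,k-j},  j = 1..k-1.
Step k = 1:
  phi_11 = rho(1) = -0.3982.
Step k = 2:
  phi_22 = [rho(2) - phi_11 rho(1)] / [1 - phi_11 rho(1)] = [-0.1032 - (-0.3982)(-0.3982)] / [1 - (-0.3982)(-0.3982)]
         = -0.26176324 / 0.84143676 = -0.3111.
Therefore phi_{22} = -0.3111.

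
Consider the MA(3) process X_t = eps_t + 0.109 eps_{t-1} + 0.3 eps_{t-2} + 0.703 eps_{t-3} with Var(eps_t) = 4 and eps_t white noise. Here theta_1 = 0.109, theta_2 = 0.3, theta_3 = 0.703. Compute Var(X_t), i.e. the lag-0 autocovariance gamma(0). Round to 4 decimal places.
\gamma(0) = 6.3844

For an MA(q) process X_t = eps_t + sum_i theta_i eps_{t-i} with
Var(eps_t) = sigma^2, the variance is
  gamma(0) = sigma^2 * (1 + sum_i theta_i^2).
  sum_i theta_i^2 = (0.109)^2 + (0.3)^2 + (0.703)^2 = 0.011881 + 0.09 + 0.494209 = 0.59609.
  gamma(0) = 4 * (1 + 0.59609) = 4 * 1.59609 = 6.38436, which rounds to 6.3844.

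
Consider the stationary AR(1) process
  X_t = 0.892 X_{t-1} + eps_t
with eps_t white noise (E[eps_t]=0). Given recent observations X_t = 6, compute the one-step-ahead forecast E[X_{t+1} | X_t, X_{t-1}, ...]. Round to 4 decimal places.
E[X_{t+1} \mid \mathcal F_t] = 5.3520

For an AR(p) model X_t = c + sum_i phi_i X_{t-i} + eps_t, the
one-step-ahead conditional mean is
  E[X_{t+1} | X_t, ...] = c + sum_i phi_i X_{t+1-i}.
Substitute known values:
  E[X_{t+1} | ...] = (0.892) * (6)
                   = 5.3520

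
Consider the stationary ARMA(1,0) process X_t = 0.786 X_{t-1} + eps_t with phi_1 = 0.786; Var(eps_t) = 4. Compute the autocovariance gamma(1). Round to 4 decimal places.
\gamma(1) = 8.2260

Multiply the model equation by X_{t-k} and take expectations. With theta_0 = psi_0 = 1 and psi_j the MA(infinity) weights, this gives
  gamma(k) - sum_i phi_i gamma(k-i) = c_k,
  c_k = sigma^2 * sum_{j=k..q} theta_j psi_{j-k}   (c_k = 0 for k > q),
using gamma(-m) = gamma(m).
Pure AR (q = 0): c_0 = sigma^2 = 4, c_k = 0 for k >= 1.
Equations for k = 0 and k = 1 (AR order 1):
  gamma(0) = phi_1 gamma(1) + c_0
  gamma(1) = phi_1 gamma(0) + c_1
Substituting the second into the first: gamma(0) (1 - phi_1^2) = c_0 + phi_1 c_1, so
  gamma(0) = c_0 / (1 - phi_1^2) = 4 / (1 - (0.786)^2) = 4 / 0.382204 = 10.465615.
  gamma(1) = phi_1 gamma(0) = (0.786)(10.465615) = 8.225974.
Therefore gamma(1) = 8.2260 (to 4 decimal places).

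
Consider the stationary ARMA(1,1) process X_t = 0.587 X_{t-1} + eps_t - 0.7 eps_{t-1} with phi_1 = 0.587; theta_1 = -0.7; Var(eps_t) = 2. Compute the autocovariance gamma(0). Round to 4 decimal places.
\gamma(0) = 2.0390

Multiply the model equation by X_{t-k} and take expectations. With theta_0 = psi_0 = 1 and psi_j the MA(infinity) weights, this gives
  gamma(k) - sum_i phi_i gamma(k-i) = c_k,
  c_k = sigma^2 * sum_{j=k..q} theta_j psi_{j-k}   (c_k = 0 for k > q),
using gamma(-m) = gamma(m).
psi-weights needed (psi_j = theta_j + sum_i phi_i psi_{j-i}):
  psi_1 = theta_1 + phi_1 = -0.7 + (0.587) = -0.113
Right-hand sides:
  c_0 = sigma^2 (1 + theta_1 psi_1) = 2 * (1 + (-0.7)(-0.113)) = 2 * 1.0791 = 2.1582
  c_1 = sigma^2 theta_1 = 2 * (-0.7) = -1.4
  c_2 = 0
Equations for k = 0 and k = 1 (AR order 1):
  gamma(0) = phi_1 gamma(1) + c_0
  gamma(1) = phi_1 gamma(0) + c_1
Substituting the second into the first: gamma(0) (1 - phi_1^2) = c_0 + phi_1 c_1, so
  gamma(0) = (c_0 + phi_1 c_1) / (1 - phi_1^2) = (2.1582 + (0.587)(-1.4)) / (1 - (0.587)^2) = 1.3364 / 0.655431 = 2.038964.
Therefore gamma(0) = 2.0390 (to 4 decimal places).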